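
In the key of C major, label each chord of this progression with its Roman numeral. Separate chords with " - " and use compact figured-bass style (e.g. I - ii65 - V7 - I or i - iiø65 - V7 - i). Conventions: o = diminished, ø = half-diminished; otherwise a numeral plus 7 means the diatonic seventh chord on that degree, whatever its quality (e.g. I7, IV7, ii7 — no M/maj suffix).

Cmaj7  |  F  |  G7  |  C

I7 - IV - V7 - I

Cmaj7: root C is the tonic; major seventh chord there is I7.
F: major triad on F = scale degree 4 → IV.
G7 has root G, degree 5 in C major, so V7.
C: root C is the tonic; major triad there is I.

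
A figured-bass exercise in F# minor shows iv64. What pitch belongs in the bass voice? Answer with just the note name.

iv in F# minor has root B; the chord is B-D-F#.
The figure 64 means second inversion — the fifth is in the bass.

F#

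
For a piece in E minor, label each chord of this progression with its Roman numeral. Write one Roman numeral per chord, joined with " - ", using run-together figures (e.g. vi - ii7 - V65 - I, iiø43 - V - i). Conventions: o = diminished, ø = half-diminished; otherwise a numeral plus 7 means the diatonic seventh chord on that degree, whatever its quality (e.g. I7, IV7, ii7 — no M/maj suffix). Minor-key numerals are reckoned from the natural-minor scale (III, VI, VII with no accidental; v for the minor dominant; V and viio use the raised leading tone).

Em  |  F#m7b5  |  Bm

Em: root E is the tonic; minor triad there is i.
F#m7b5: half-diminished seventh chord on F# = scale degree 2 → iiø7.
Bm: root B is the dominant; minor triad there is v.

i - iiø7 - v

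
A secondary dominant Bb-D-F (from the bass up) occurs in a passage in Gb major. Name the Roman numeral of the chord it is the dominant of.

vi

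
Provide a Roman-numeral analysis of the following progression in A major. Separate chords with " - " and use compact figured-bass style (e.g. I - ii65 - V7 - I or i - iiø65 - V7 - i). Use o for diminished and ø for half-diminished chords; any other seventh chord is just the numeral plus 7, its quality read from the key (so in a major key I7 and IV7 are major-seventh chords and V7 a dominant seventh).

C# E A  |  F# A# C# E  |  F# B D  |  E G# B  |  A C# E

C#-E-A: root A is the tonic; major triad there is I6.
F#-A#-C#-E: a dominant seventh chord on F#, the applied dominant of ii → V7/ii.
F#-B-D has root B, degree 2 in A major, so ii64.
E-G#-B has root E, degree 5 in A major, so V.
A-C#-E: major triad on A = scale degree 1 → I.

I6 - V7/ii - ii64 - V - I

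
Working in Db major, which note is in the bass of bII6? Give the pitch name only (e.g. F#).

Gb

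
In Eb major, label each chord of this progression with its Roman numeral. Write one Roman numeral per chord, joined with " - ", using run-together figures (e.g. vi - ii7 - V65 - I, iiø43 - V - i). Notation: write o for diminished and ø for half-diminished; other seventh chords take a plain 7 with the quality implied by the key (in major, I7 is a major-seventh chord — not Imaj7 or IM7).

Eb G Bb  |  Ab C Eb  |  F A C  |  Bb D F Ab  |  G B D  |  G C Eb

Eb-G-Bb: root Eb is the tonic; major triad there is I.
Ab-C-Eb: root Ab is the subdominant; major triad there is IV.
F-A-C: a major triad on F, the applied dominant of V → V/V.
Bb-D-F-Ab: root Bb is the dominant; dominant seventh chord there is V7.
G-B-D: chromatic; G is V of vi, so V/vi.
G-C-Eb: root C is the submediant; minor triad there is vi64.

I - IV - V/V - V7 - V/vi - vi64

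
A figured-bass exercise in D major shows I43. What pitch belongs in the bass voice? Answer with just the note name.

A

I in D major has root D; the chord is D-F#-A-C#.
The figure 43 means second inversion — the fifth is in the bass.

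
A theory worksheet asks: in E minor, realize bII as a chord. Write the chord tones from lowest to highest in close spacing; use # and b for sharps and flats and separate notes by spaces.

F A C

bII is the Neapolitan chord — a major triad on the lowered second degree. In E minor that root is F.
So the chord is F-A-C, a major triad.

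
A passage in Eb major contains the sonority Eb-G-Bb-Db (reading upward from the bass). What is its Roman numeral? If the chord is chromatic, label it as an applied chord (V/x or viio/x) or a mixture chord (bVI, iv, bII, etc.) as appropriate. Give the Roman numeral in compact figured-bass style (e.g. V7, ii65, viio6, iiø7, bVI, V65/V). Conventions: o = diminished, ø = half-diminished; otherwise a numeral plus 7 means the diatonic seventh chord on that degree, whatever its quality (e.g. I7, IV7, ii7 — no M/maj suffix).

Stacked in thirds the chord is Eb-G-Bb-Db: a dominant seventh chord on Eb.
Eb is not a diatonic chord root with this quality in Eb major, but it lies a perfect fifth above Ab (IV), so the chord functions as an applied dominant of IV.

V7/IV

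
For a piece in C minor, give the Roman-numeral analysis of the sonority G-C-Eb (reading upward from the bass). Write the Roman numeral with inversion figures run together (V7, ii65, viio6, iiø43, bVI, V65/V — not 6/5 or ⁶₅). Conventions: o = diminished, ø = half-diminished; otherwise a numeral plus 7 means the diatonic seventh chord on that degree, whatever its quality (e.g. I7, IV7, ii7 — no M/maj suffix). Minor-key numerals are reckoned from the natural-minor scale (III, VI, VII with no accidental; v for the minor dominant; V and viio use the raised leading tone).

The pitches C-Eb-G form a minor triad rooted on C.
C is scale degree 1 in C minor, and a minor triad on that degree is written i.
With G in the bass the chord is in second inversion, so the figured bass is 64.

i64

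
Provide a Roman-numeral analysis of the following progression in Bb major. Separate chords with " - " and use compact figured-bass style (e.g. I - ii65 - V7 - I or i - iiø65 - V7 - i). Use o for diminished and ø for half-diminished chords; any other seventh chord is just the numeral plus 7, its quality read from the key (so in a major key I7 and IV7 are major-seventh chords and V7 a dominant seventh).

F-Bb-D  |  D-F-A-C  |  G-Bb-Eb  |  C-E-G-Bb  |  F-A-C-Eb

F-Bb-D: major triad on Bb = scale degree 1 → I64.
D-F-A-C has root D, degree 3 in Bb major, so iii7.
G-Bb-Eb: major triad on Eb = scale degree 4 → IV6.
C-E-G-Bb: a dominant seventh chord on C, the applied dominant of V → V7/V.
F-A-C-Eb: dominant seventh chord on F = scale degree 5 → V7.

I64 - iii7 - IV6 - V7/V - V7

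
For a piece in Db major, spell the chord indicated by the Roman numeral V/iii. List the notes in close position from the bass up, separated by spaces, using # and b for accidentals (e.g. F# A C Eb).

C E G

V/iii is a secondary dominant — the dominant triad of iii. iii in Db major is F, so the applied chord's root is C, a perfect fifth above.
Building a major triad on C gives C-E-G.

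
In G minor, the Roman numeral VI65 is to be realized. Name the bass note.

VI in G minor has root Eb; the chord is Eb-G-Bb-D.
The figure 65 means first inversion — the third is in the bass.

G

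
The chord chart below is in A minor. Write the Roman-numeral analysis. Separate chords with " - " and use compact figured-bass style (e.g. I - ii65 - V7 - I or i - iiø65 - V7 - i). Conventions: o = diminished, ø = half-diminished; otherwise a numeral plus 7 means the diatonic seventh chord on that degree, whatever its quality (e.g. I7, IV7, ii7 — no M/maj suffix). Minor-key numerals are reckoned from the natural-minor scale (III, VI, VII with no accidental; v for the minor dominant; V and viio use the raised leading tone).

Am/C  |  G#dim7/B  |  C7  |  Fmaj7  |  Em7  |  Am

i6 - viio65 - V7/VI - VI7 - v7 - i

Am/C: minor triad on A = scale degree 1 → i6.
G#dim7/B: root G# is the leading tone; fully diminished seventh chord there is viio65.
C7: chromatic; C is V of VI, so V7/VI.
Fmaj7: root F is the submediant; major seventh chord there is VI7.
Em7: minor seventh chord on E = scale degree 5 → v7.
Am has root A, degree 1 in A minor, so i.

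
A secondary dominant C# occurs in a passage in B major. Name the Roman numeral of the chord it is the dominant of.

V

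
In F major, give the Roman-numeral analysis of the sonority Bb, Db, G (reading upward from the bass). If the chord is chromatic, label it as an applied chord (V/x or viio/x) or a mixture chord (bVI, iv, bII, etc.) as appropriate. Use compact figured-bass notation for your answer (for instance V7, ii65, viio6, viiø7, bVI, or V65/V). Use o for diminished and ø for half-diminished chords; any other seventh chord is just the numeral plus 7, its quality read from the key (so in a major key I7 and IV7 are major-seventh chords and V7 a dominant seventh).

iio6

The pitches G-Bb-Db form a diminished triad rooted on G.
G is the second degree of F major. This is the diminished supertonic triad, borrowed from the parallel minor.
With Bb in the bass the chord is in first inversion, so the figured bass is 6.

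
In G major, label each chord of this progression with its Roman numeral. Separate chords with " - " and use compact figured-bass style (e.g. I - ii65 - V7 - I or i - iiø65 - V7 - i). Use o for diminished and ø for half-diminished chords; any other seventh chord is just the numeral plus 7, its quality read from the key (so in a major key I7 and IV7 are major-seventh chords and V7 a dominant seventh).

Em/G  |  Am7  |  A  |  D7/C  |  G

vi6 - ii7 - V/V - V42 - I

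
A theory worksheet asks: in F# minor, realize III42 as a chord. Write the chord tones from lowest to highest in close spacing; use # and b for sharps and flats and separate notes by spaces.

G# A C# E

In F# minor, the third degree is A, and the diatonic chord built there is a major seventh chord.
That chord is spelled A-C#-E-G#.
The figured bass 42 indicates third inversion, placing the seventh (G#) in the bass: G#-A-C#-E.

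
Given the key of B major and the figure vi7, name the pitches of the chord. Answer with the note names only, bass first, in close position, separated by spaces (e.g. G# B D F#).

G# B D# F#

The numeral's case and figure indicate a minor seventh chord. In B major its root, the submediant, is G#.
Stacking thirds from G# gives G#-B-D#-F#.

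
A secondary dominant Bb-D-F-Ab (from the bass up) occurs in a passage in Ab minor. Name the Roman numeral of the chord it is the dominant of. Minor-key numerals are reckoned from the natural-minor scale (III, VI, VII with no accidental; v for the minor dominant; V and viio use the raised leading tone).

V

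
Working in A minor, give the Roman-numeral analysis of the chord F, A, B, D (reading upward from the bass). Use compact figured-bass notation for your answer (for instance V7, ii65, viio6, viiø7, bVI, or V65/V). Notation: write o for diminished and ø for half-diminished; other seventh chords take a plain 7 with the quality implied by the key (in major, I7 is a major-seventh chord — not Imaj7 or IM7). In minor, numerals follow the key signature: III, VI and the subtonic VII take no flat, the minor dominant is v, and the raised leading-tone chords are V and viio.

iiø43

The pitches B-D-F-A form a half-diminished seventh chord rooted on B.
In A minor, B is the supertonic; the diatonic half-diminished seventh chord there is iiø7.
With F in the bass the chord is in second inversion, so the figured bass is 43.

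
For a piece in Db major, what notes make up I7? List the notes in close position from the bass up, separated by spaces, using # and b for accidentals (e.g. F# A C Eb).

Db F Ab C

In Db major, scale degree 1 is Db, and the diatonic chord built there is a major seventh chord.
That chord is spelled Db-F-Ab-C.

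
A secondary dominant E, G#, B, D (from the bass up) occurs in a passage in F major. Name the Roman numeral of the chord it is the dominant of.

The chord is a dominant seventh chord on E.
A dominant resolves down a perfect fifth: E → A. In F major, A is scale degree 3, i.e. iii.

iii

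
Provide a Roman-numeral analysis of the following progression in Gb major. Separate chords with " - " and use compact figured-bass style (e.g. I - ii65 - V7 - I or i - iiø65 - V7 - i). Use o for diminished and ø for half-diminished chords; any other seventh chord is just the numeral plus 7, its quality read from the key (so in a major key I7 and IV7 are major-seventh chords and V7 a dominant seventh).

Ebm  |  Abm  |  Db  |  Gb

vi - ii - V - I

Ebm has root Eb, degree 6 in Gb major, so vi.
Abm: root Ab is the supertonic; minor triad there is ii.
Db: root Db is the dominant; major triad there is V.
Gb: root Gb is the tonic; major triad there is I.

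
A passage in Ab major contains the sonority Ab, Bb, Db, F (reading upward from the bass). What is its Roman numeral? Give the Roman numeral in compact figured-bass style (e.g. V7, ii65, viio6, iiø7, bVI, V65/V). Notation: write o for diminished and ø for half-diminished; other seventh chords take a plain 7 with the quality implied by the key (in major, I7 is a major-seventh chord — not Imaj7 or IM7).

ii42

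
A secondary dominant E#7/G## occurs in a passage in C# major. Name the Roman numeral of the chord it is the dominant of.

vi

The chord is a dominant seventh chord on E#.
A dominant resolves down a perfect fifth: E# → A#. In C# major, A# is scale degree 6, i.e. vi.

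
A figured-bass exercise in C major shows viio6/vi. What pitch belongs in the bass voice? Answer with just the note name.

B

The applied chord viio6/vi is rooted on G#: G#-B-D.
The figure 6 means first inversion — the third is in the bass.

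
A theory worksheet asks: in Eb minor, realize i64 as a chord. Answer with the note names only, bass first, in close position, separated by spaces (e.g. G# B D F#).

Bb Eb Gb

The numeral's case and figure indicate a minor triad. In Eb minor its root, the tonic, is Eb.
That chord is spelled Eb-Gb-Bb.
The figured bass 64 indicates second inversion, placing the fifth (Bb) in the bass: Bb-Eb-Gb.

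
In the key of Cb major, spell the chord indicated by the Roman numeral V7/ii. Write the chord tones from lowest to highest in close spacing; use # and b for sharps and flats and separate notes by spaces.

The slash means an applied dominant: we want the dominant of ii. In Cb major, ii is Db minor, and its dominant is built on Ab.
Building a dominant seventh chord on Ab gives Ab-C-Eb-Gb.

Ab C Eb Gb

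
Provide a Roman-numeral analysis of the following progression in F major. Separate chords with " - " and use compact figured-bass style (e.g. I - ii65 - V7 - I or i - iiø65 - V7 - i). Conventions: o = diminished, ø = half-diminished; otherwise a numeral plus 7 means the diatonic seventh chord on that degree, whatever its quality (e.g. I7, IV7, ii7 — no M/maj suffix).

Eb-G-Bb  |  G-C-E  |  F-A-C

Eb-G-Bb: major triad on Eb — chromatic; bVII (borrowed from the parallel minor).
G-C-E: major triad on C = scale degree 5 → V64.
F-A-C: root F is the tonic; major triad there is I.

bVII - V64 - I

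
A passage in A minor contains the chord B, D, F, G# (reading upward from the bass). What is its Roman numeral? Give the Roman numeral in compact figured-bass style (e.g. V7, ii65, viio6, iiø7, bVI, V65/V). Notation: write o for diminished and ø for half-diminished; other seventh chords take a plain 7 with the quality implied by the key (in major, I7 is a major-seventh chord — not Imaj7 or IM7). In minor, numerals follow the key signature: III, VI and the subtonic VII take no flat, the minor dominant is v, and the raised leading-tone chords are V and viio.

viio65

The pitches G#-B-D-F form a fully diminished seventh chord rooted on G#.
G# is scale degree 7 in A minor, and a fully diminished seventh chord on that degree is written viio7.
With B in the bass the chord is in first inversion, so the figured bass is 65.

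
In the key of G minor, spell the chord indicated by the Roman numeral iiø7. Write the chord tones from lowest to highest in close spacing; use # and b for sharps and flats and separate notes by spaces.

A C Eb G

The numeral's case and figure indicate a half-diminished seventh chord. In G minor its root, scale degree 2, is A.
Stacking thirds from A gives A-C-Eb-G.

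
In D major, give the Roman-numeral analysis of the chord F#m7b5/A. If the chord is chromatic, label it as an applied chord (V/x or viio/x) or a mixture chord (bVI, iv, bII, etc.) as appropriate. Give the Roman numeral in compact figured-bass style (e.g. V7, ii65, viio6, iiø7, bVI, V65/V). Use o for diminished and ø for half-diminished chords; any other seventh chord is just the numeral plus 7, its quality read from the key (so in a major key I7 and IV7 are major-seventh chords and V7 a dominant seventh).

Stacked in thirds the chord is F#-A-C-E: a half-diminished seventh chord on F#.
F# sits a half step below G (IV in D major); a diminished chord there is the applied leading-tone chord of IV.
With A in the bass the chord is in first inversion, so the figured bass is 65.

viiø65/IV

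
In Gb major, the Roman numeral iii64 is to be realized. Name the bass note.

iii in Gb major has root Bb; the chord is Bb-Db-F.
The figure 64 means second inversion — the fifth is in the bass.

F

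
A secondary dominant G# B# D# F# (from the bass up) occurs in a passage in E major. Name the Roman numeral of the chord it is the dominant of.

The chord is a dominant seventh chord on G#.
A dominant resolves down a perfect fifth: G# → C#. In E major, C# is scale degree 6, i.e. vi.

vi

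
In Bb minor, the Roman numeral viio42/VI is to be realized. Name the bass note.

Ebb

The applied chord viio42/VI is rooted on F: F-Ab-Cb-Ebb.
The figure 42 means third inversion — the seventh is in the bass.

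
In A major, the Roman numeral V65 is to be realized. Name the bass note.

G#

V in A major has root E; the chord is E-G#-B-D.
The figure 65 means first inversion — the third is in the bass.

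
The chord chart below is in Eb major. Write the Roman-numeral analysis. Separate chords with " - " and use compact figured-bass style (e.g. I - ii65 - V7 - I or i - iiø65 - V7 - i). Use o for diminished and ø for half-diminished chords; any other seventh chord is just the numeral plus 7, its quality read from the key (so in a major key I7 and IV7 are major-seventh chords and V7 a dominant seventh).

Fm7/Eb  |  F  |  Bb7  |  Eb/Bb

ii42 - V/V - V7 - I64

Fm7/Eb has root F, degree 2 in Eb major, so ii42.
F: chromatic; F is V of V, so V/V.
Bb7 has root Bb, degree 5 in Eb major, so V7.
Eb/Bb: root Eb is the tonic; major triad there is I64.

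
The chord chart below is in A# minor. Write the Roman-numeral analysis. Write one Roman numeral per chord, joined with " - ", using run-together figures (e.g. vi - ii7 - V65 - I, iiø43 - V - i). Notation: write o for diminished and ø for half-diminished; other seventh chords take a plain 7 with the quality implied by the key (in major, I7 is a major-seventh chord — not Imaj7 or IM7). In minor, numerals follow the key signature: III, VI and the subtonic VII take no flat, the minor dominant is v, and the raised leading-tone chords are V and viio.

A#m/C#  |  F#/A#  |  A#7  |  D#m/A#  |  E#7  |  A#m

A#m/C# has root A#, degree 1 in A# minor, so i6.
F#/A#: root F# is the submediant; major triad there is VI6.
A#7: chromatic; A# is V of iv, so V7/iv.
D#m/A#: root D# is the subdominant; minor triad there is iv64.
E#7: root E# is the dominant; dominant seventh chord there is V7.
A#m: minor triad on A# = scale degree 1 → i.

i6 - VI6 - V7/iv - iv64 - V7 - i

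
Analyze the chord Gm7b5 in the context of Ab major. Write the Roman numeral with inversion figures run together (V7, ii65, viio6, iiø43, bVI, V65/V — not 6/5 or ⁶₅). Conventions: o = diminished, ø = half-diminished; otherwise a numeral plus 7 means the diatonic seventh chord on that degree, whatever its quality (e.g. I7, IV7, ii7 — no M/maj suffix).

viiø7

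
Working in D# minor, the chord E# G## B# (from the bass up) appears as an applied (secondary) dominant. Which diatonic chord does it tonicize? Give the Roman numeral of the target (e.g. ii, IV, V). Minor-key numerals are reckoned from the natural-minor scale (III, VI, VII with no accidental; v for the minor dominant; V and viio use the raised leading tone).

V

The chord is a major triad on E#.
A dominant resolves down a perfect fifth: E# → A#. In D# minor, A# is scale degree 5, i.e. V.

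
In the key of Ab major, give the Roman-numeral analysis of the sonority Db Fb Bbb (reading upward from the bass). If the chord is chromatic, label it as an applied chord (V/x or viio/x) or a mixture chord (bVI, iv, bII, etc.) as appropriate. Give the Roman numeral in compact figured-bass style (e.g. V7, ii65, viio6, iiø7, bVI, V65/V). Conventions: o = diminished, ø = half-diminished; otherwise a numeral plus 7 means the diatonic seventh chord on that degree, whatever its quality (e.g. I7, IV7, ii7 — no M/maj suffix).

The pitches Bbb-Db-Fb form a major triad rooted on Bbb.
Bbb is the lowered second degree of Ab major (diatonic 2 would be Bb). This is the Neapolitan sixth — a major triad on the lowered second degree, here in its customary first inversion.
With Db in the bass the chord is in first inversion, so the figured bass is 6.

bII6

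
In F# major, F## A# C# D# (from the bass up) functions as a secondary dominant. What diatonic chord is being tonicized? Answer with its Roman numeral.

ii

The chord is a dominant seventh chord on D#.
A dominant resolves down a perfect fifth: D# → G#. In F# major, G# is scale degree 2, i.e. ii.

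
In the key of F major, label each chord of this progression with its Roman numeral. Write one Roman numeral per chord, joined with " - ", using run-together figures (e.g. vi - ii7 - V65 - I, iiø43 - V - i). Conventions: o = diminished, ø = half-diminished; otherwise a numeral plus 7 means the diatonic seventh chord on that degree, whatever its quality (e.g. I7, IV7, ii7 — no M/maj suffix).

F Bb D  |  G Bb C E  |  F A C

IV64 - V43 - I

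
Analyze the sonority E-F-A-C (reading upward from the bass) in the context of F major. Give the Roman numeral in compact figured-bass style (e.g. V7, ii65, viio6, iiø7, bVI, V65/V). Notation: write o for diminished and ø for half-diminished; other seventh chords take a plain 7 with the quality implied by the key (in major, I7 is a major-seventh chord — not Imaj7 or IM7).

I42

Stacked in thirds the chord is F-A-C-E: a major seventh chord on F.
F is scale degree 1 in F major, and a major seventh chord on that degree is written I7.
With E in the bass the chord is in third inversion, so the figured bass is 42.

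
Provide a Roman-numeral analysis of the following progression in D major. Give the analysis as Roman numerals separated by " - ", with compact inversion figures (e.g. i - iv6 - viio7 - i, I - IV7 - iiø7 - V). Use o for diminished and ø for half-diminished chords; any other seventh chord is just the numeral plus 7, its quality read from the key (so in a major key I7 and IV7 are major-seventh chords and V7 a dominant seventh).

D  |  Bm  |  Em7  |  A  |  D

D: major triad on D = scale degree 1 → I.
Bm: minor triad on B = scale degree 6 → vi.
Em7: root E is the supertonic; minor seventh chord there is ii7.
A: root A is the dominant; major triad there is V.
D has root D, degree 1 in D major, so I.

I - vi - ii7 - V - I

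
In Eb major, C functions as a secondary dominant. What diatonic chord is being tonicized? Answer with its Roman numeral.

The chord is a major triad on C.
A dominant resolves down a perfect fifth: C → F. In Eb major, F is scale degree 2, i.e. ii.

ii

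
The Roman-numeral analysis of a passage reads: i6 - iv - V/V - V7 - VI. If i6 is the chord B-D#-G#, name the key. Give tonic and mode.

G# minor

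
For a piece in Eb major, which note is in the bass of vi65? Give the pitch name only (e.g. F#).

Eb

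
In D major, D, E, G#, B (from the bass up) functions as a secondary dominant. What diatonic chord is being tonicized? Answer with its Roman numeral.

The chord is a dominant seventh chord on E.
A dominant resolves down a perfect fifth: E → A. In D major, A is scale degree 5, i.e. V.

V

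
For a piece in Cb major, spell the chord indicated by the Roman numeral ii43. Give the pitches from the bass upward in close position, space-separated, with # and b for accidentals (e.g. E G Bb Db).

Ab Cb Db Fb

In Cb major, the supertonic is Db, and the diatonic chord built there is a minor seventh chord.
That chord is spelled Db-Fb-Ab-Cb.
With the 43 figure the chord is in second inversion; from the bass Ab upward in close position it reads Ab-Cb-Db-Fb.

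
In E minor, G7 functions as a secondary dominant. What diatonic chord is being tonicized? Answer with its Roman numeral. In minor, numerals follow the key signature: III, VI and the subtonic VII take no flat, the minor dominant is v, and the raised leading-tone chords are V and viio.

The chord is a dominant seventh chord on G.
A dominant resolves down a perfect fifth: G → C. In E minor, C is scale degree 6, i.e. VI.

VI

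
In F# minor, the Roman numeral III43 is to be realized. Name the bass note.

E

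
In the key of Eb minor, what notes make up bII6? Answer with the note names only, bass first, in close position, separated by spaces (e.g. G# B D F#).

Ab Cb Fb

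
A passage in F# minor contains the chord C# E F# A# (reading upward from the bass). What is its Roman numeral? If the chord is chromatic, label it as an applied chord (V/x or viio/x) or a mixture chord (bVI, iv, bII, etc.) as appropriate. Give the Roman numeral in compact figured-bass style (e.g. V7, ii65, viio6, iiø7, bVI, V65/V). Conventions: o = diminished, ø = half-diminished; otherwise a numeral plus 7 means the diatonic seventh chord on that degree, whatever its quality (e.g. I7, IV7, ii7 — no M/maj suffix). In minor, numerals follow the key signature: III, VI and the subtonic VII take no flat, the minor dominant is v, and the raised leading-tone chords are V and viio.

Stacked in thirds the chord is F#-A#-C#-E: a dominant seventh chord on F#.
F# is not a diatonic chord root with this quality in F# minor, but it lies a perfect fifth above B (iv), so the chord functions as an applied dominant of iv.
With C# in the bass the chord is in second inversion, so the figured bass is 43.

V43/iv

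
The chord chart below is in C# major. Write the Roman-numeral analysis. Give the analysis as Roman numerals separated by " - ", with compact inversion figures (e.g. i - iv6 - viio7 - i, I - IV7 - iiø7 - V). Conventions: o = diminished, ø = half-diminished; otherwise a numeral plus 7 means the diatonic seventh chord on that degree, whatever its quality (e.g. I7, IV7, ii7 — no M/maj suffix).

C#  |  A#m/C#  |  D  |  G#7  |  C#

I - vi6 - bII - V7 - I

C# has root C#, degree 1 in C# major, so I.
A#m/C#: root A# is the submediant; minor triad there is vi6.
D: major triad on D — chromatic; D is the lowered second degree, so this is the Neapolitan chord, bII.
G#7: dominant seventh chord on G# = scale degree 5 → V7.
C#: major triad on C# = scale degree 1 → I.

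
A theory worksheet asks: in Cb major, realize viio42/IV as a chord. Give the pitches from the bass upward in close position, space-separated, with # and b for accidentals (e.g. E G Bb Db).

The slash marks an applied leading-tone chord: viio of IV. In Cb major, IV is Fb, so the leading tone to it is Eb, a half step below.
Building a fully diminished seventh chord on Eb gives Eb-Gb-Bbb-Dbb.
The figured bass 42 indicates third inversion, placing the seventh (Dbb) in the bass: Dbb-Eb-Gb-Bbb.

Dbb Eb Gb Bbb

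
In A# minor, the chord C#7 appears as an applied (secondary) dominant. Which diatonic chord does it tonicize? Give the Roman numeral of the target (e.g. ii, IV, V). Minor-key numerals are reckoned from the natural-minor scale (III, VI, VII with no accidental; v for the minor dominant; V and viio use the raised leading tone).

VI

The chord is a dominant seventh chord on C#.
A dominant resolves down a perfect fifth: C# → F#. In A# minor, F# is scale degree 6, i.e. VI.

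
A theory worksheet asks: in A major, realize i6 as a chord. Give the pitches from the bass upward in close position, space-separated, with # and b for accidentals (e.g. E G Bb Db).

C E A

Scale degree 1 in A major is A; here the chord built on it is altered to a minor triad. i6 is the minor tonic, borrowed from the parallel minor.
So the chord is A-C-E.
With the 6 figure the chord is in first inversion; from the bass C upward in close position it reads C-E-A.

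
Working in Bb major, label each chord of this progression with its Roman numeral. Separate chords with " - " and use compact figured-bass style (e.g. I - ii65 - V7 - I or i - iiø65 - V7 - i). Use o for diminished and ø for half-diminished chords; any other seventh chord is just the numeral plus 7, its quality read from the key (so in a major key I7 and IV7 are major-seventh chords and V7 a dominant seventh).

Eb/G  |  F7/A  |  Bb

IV6 - V65 - I

Eb/G: major triad on Eb = scale degree 4 → IV6.
F7/A: root F is the dominant; dominant seventh chord there is V65.
Bb: root Bb is the tonic; major triad there is I.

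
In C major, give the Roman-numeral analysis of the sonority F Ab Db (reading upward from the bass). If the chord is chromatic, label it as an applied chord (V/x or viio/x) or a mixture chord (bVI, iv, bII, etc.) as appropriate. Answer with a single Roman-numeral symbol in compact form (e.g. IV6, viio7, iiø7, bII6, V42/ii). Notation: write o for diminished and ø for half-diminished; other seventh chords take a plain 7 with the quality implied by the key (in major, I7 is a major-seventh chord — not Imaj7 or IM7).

bII6

Stacked in thirds the chord is Db-F-Ab: a major triad on Db.
Db is the lowered second degree of C major (diatonic 2 would be D). This is the Neapolitan sixth — a major triad on the lowered second degree, here in its customary first inversion.
With F in the bass the chord is in first inversion, so the figured bass is 6.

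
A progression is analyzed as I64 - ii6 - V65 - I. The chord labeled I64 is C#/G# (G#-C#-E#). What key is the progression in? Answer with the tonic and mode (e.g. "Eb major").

The chord C#/G# is a major triad rooted on C#; its label is I64.
If C# is scale degree 1 and the mode makes that degree carry a major triad, the tonic is C# and the mode is major.

C# major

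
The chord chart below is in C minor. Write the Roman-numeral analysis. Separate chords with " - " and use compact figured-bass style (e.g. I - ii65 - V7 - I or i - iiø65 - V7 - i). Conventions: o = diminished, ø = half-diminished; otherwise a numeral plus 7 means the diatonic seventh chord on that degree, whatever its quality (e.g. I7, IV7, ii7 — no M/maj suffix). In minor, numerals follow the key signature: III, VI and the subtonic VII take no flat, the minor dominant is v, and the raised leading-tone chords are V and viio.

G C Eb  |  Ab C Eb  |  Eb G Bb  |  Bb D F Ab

i64 - VI - III - VII7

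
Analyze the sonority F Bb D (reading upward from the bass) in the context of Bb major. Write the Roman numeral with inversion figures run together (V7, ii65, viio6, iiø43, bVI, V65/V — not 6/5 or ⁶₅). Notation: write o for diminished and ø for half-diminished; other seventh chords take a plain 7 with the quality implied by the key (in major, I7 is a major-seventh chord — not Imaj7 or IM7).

I64

The pitches Bb-D-F form a major triad rooted on Bb.
In Bb major, Bb is the tonic; the diatonic major triad there is I.
With F in the bass the chord is in second inversion, so the figured bass is 64.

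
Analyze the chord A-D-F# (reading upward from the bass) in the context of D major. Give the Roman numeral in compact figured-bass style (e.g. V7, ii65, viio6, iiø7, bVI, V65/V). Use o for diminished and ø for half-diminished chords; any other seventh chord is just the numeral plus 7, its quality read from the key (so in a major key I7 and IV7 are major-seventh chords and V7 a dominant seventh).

The pitches D-F#-A form a major triad rooted on D.
In D major, D is the tonic; the diatonic major triad there is I.
With A in the bass the chord is in second inversion, so the figured bass is 64.

I64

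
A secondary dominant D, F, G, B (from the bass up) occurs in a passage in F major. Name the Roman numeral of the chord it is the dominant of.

V

The chord is a dominant seventh chord on G.
A dominant resolves down a perfect fifth: G → C. In F major, C is scale degree 5, i.e. V.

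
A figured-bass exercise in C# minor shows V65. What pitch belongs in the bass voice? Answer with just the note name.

V in C# minor has root G#; the chord is G#-B#-D#-F#.
The figure 65 means first inversion — the third is in the bass.

B#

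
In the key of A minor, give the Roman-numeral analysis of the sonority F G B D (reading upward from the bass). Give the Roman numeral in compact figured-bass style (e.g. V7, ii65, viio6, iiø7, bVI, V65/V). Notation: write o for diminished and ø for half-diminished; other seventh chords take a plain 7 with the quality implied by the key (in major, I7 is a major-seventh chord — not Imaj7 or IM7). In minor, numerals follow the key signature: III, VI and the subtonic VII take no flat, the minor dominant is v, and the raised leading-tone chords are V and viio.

The pitches G-B-D-F form a dominant seventh chord rooted on G.
In A minor, G is the subtonic; the diatonic dominant seventh chord there is VII7.
With F in the bass the chord is in third inversion, so the figured bass is 42.

VII42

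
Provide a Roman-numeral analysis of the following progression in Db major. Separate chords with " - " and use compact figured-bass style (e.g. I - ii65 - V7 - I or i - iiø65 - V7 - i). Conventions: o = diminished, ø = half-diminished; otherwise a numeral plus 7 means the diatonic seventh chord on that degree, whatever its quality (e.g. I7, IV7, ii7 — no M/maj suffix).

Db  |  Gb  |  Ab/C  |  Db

I - IV - V6 - I

Db has root Db, degree 1 in Db major, so I.
Gb: major triad on Gb = scale degree 4 → IV.
Ab/C has root Ab, degree 5 in Db major, so V6.
Db: root Db is the tonic; major triad there is I.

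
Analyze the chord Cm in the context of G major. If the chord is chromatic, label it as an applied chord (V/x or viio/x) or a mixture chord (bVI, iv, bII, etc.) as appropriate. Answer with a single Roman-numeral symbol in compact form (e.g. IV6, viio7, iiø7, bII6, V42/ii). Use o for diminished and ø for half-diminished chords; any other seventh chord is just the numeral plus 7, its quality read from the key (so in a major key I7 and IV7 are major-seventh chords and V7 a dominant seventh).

iv

Stacked in thirds the chord is C-Eb-G: a minor triad on C.
C is the fourth degree of G major. This is the minor subdominant, borrowed from the parallel minor.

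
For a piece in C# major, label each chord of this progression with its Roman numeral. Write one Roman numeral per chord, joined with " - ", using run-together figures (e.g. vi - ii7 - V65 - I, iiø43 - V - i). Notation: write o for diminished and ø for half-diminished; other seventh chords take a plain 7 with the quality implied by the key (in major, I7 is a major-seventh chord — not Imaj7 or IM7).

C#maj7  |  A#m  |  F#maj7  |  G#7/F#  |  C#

I7 - vi - IV7 - V42 - I

C#maj7: root C# is the tonic; major seventh chord there is I7.
A#m: minor triad on A# = scale degree 6 → vi.
F#maj7: root F# is the subdominant; major seventh chord there is IV7.
G#7/F# has root G#, degree 5 in C# major, so V42.
C#: root C# is the tonic; major triad there is I.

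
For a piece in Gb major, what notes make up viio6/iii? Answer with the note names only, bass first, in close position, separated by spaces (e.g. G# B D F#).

C Eb A

The slash marks an applied leading-tone chord: viio of iii. In Gb major, iii is Bb, so the leading tone to it is A, a half step below.
Building a diminished triad on A gives A-C-Eb.
With the 6 figure the chord is in first inversion; from the bass C upward in close position it reads C-Eb-A.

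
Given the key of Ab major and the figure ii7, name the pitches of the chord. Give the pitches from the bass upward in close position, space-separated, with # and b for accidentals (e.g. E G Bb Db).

Bb Db F Ab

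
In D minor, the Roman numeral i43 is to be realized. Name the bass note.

i in D minor has root D; the chord is D-F-A-C.
The figure 43 means second inversion — the fifth is in the bass.

A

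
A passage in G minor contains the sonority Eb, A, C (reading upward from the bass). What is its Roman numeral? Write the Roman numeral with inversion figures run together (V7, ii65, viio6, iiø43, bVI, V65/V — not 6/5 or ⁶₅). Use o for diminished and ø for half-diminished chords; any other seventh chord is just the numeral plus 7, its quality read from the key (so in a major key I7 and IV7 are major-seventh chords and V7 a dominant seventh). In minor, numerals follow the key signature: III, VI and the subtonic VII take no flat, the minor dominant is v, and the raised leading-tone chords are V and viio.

iio64

Stacked in thirds the chord is A-C-Eb: a diminished triad on A.
In G minor, A is the supertonic; the diatonic diminished triad there is iio.
With Eb in the bass the chord is in second inversion, so the figured bass is 64.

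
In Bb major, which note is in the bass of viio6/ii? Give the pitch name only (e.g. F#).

D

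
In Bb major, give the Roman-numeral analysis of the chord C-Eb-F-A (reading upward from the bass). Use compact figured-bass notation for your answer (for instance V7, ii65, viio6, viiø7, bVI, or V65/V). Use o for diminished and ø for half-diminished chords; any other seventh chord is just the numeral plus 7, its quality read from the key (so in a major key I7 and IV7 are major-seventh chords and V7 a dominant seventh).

Stacked in thirds the chord is F-A-C-Eb: a dominant seventh chord on F.
In Bb major, F is the dominant; the diatonic dominant seventh chord there is V7.
With C in the bass the chord is in second inversion, so the figured bass is 43.

V43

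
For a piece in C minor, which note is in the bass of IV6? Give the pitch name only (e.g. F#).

A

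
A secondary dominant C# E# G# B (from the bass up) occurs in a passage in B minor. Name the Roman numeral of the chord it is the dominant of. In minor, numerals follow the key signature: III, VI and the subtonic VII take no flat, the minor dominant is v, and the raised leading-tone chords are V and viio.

V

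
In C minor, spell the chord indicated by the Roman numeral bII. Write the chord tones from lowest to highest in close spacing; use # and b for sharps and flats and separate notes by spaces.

Db F Ab

Scale degree 2 in C minor is D; lowering it a half step gives Db. bII is the Neapolitan chord — a major triad on the lowered second degree.
So the chord is Db-F-Ab.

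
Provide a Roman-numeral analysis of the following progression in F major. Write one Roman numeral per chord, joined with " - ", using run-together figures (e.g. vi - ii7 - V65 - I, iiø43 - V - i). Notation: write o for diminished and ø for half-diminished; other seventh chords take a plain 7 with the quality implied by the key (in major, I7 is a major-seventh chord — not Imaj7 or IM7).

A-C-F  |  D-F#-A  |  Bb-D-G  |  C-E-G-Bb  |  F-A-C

A-C-F has root F, degree 1 in F major, so I6.
D-F#-A is the secondary dominant of ii (major triad on D): V/ii.
Bb-D-G: minor triad on G = scale degree 2 → ii6.
C-E-G-Bb: dominant seventh chord on C = scale degree 5 → V7.
F-A-C: major triad on F = scale degree 1 → I.

I6 - V/ii - ii6 - V7 - I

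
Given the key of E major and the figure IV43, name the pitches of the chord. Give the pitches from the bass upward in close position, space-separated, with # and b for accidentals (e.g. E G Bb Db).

The numeral's case and figure indicate a major seventh chord. In E major its root, scale degree 4, is A.
Stacking thirds from A gives A-C#-E-G#.
The figured bass 43 indicates second inversion, placing the fifth (E) in the bass: E-G#-A-C#.

E G# A C#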